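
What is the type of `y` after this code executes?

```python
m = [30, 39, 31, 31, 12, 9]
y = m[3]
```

Indexing a list of ints returns int (m[3] = 31)

int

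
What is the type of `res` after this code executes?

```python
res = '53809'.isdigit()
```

str.isdigit() returns bool

bool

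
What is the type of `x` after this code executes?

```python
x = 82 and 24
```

'and' returns the last value when all truthy (24, which is int)

int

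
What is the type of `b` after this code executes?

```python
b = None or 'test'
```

'or' with None returns the other value ('test', str)

str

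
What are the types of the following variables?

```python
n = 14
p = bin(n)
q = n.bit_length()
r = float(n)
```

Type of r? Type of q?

float() returns float; int.bit_length() returns int

float, int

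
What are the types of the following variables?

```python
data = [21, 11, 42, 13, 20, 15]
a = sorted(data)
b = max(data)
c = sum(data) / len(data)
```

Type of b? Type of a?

max of ints returns int; sorted() returns list

int, list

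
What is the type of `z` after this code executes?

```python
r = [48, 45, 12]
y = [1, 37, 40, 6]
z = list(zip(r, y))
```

list(zip(...)) returns a list of tuples

list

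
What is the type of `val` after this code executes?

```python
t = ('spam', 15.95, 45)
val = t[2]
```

Index 2 of tuple is 45 which is int

int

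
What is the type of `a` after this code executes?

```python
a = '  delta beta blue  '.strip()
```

str.strip() returns str

str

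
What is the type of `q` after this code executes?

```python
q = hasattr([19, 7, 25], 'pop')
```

hasattr() returns bool

bool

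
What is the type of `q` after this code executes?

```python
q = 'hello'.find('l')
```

str.find() returns int (index, or -1)

int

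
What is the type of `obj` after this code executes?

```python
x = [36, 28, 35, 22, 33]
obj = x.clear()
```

list.clear() returns None

NoneType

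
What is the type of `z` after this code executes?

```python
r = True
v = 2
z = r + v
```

bool + int returns int (True is 1, so 1 + 2 = 3)

int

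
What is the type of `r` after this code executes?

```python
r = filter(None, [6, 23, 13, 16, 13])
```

filter() returns a filter iterator object

filter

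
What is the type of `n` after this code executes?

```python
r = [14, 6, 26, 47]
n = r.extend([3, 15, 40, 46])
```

list.extend() returns None

NoneType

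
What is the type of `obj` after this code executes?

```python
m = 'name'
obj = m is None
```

'is' comparison returns bool

bool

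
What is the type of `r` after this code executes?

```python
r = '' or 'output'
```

'or' returns first truthy value ('output', which is str)

str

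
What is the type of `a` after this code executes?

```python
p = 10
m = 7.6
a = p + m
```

int + float returns float (10 + 7.6 = 17.6)

float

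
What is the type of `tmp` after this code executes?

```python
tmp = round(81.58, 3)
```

round() with ndigits arg returns float

float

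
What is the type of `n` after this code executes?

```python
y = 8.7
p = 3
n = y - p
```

float - int returns float (8.7 - 3 = 5.7)

float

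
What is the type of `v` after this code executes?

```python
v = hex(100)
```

hex() returns str representation

str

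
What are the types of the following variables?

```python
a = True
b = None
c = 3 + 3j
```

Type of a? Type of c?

a is bool; c is complex

bool, complex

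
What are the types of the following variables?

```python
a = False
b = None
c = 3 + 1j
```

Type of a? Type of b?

a is bool; b is NoneType

bool, NoneType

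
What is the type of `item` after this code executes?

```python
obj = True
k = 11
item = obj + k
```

bool + int returns int (True is 1, so 1 + 11 = 12)

int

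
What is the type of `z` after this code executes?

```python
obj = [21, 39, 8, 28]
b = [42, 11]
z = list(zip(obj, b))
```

list(zip(...)) returns a list of tuples

list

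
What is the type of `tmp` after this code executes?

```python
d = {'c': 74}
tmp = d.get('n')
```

dict.get() returns None when key 'n' is not found and no default given

NoneType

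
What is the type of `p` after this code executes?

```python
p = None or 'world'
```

'or' with None returns the other value ('world', str)

str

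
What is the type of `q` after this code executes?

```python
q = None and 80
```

'and' returns first falsy value (None)

NoneType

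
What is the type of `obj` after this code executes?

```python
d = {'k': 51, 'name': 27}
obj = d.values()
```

.values() returns a dict_values view object

dict_values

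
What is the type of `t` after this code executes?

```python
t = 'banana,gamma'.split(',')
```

str.split() returns list

list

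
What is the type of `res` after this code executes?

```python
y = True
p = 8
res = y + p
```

bool + int returns int (True is 1, so 1 + 8 = 9)

int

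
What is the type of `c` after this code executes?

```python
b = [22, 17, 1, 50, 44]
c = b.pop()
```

list.pop() returns the popped element (int here)

int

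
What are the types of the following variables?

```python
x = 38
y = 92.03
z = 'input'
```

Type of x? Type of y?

x is int; y is float

int, float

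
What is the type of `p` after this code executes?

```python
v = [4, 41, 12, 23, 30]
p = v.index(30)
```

list.index() returns int

int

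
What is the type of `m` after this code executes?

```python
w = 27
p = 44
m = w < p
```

Comparison operators return bool

bool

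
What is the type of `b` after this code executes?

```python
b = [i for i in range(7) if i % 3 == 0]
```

A list comprehension [...] produces a list

list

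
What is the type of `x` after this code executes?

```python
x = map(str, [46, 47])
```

map() returns a map iterator object

map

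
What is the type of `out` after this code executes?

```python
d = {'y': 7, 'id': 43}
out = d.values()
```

.values() returns a dict_values view object

dict_values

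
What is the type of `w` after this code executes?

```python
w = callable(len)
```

callable() returns bool

bool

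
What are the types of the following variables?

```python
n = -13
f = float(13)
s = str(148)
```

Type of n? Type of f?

n is int; f is float

int, float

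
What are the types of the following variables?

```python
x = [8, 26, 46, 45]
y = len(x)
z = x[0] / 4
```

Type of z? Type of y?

int / int returns float; len() returns int

float, int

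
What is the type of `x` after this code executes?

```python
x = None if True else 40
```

Ternary: condition is True, if branch (None) taken → NoneType

NoneType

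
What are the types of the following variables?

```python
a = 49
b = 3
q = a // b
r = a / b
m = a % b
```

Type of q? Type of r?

int // int returns int; int / int returns float

int, float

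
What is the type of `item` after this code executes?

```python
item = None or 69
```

'or' with None returns the other value (69, int)

int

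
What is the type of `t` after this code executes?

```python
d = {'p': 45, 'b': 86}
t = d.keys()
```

.keys() returns a dict_keys view object

dict_keys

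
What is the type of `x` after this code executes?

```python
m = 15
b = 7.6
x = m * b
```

int * float returns float (15 * 7.6 = 114.0)

float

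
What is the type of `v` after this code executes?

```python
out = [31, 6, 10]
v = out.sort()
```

list.sort() returns None (sorts in place)

NoneType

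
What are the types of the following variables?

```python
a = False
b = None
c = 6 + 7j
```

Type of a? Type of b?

a is bool; b is NoneType

bool, NoneType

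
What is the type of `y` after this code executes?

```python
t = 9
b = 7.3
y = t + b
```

int + float returns float (9 + 7.3 = 16.3)

float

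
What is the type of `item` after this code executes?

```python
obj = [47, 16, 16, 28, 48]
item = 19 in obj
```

'in' operator returns bool

bool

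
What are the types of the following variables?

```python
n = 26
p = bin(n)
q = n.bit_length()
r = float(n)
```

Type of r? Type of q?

float() returns float; int.bit_length() returns int

float, int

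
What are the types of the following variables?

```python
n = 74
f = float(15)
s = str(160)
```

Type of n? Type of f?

n is int; f is float

int, float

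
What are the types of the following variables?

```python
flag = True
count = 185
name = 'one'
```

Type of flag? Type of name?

flag is bool; name is str

bool, str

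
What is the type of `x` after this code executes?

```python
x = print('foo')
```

print() returns None

NoneType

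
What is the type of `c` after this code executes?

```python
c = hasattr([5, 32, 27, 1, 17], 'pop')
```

hasattr() returns bool

bool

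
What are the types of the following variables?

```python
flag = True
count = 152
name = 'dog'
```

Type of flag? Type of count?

flag is bool; count is int

bool, int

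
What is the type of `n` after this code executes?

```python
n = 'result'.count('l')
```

str.count() returns int

int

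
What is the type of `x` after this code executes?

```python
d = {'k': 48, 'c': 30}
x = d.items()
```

dict.items() returns a dict_items view

dict_items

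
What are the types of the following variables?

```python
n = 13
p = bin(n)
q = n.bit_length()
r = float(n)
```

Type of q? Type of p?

int.bit_length() returns int; bin() returns str

int, str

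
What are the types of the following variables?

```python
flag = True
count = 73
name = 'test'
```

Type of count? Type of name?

count is int; name is str

int, str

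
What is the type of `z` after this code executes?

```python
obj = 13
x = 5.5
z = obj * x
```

int * float returns float (13 * 5.5 = 71.5)

float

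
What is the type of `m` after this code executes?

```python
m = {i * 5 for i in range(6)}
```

A set comprehension {expr for x in iterable} produces a set

set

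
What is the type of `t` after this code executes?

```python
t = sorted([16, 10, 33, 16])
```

sorted() always returns list

list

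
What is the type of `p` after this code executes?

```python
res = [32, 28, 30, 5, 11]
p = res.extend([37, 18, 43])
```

list.extend() returns None

NoneType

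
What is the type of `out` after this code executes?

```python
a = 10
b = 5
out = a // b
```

int // int returns int (10 // 5 = 2)

int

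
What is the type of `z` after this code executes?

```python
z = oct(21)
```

oct() returns str representation

str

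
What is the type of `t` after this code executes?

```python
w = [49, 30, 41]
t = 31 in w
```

'in' operator returns bool

bool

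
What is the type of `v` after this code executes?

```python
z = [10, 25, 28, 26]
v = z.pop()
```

list.pop() returns the popped element (int here)

int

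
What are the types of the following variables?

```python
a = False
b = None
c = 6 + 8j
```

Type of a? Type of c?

a is bool; c is complex

bool, complex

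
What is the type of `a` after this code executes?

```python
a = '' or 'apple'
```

'or' returns first truthy value ('apple', which is str)

str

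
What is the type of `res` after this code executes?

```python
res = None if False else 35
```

Ternary: condition is False, else branch (35) taken → int

int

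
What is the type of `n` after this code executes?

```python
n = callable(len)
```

callable() returns bool

bool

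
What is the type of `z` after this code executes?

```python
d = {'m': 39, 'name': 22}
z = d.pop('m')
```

dict.pop() returns the value (int)

int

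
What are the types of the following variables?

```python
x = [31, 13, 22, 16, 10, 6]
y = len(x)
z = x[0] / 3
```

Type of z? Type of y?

int / int returns float; len() returns int

float, int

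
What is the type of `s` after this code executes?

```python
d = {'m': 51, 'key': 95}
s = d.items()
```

dict.items() returns a dict_items view

dict_items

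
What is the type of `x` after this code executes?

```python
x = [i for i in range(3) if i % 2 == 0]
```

A list comprehension [...] produces a list

list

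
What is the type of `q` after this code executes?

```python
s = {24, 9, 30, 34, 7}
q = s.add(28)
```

set.add() returns None (mutates in place)

NoneType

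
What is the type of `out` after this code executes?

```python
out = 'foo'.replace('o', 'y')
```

str.replace() returns str

str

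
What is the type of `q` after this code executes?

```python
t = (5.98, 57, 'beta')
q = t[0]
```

Index 0 of tuple is 5.98 which is float

float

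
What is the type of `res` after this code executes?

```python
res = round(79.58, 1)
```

round() with ndigits arg returns float

float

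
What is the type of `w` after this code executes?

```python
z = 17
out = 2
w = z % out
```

int % int returns int (17 % 2 = 1)

int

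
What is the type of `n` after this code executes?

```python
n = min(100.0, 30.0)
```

min() of floats returns float

float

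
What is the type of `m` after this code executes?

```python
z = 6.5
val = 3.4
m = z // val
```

float // float returns float (floor division preserves float type)

float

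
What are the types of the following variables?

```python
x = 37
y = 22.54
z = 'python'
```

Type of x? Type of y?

x is int; y is float

int, float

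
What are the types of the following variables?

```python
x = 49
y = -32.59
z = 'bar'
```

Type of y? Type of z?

y is float; z is str

float, str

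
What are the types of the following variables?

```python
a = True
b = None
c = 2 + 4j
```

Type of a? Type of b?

a is bool; b is NoneType

bool, NoneType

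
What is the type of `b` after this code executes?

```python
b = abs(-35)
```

abs() of int returns int

int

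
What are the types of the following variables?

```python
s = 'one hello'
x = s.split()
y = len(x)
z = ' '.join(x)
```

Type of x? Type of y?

str.split() returns list; len() returns int

list, int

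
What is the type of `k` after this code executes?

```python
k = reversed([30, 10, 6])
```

reversed() on a list returns a list_reverseiterator

list_reverseiterator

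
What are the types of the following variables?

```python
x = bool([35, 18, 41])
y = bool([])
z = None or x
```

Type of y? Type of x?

bool() returns bool; bool() returns bool

bool, bool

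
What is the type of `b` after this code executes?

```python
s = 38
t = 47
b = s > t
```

Comparison operators return bool

bool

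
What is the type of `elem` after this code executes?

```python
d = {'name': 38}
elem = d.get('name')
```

dict.get() returns the value (int) when key is found

int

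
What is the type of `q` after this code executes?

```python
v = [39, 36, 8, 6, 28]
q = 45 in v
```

'in' operator returns bool

bool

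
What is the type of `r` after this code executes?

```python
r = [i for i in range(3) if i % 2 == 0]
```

A list comprehension [...] produces a list

list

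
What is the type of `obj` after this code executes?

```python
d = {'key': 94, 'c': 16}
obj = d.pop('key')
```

dict.pop() returns the value (int)

int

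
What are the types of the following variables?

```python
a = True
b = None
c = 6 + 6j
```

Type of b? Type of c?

b is NoneType; c is complex

NoneType, complex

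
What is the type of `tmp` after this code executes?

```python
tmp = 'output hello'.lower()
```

str.lower() returns str

str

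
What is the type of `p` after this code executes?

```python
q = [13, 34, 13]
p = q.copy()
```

list.copy() returns list

list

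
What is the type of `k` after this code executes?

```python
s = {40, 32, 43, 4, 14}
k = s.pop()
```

Popping from a set of ints returns int

int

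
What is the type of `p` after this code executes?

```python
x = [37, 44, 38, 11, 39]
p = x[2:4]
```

Slicing a list always returns a list

list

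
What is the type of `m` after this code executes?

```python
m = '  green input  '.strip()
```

str.strip() returns str

str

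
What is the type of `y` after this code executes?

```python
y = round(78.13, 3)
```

round() with ndigits arg returns float

float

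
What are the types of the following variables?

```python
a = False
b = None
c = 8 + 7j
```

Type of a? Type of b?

a is bool; b is NoneType

bool, NoneType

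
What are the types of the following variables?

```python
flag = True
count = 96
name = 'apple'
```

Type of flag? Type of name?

flag is bool; name is str

bool, str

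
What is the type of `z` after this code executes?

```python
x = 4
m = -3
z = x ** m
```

int ** negative int returns float

float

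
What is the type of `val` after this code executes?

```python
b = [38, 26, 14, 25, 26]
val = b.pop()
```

list.pop() returns the popped element (int here)

int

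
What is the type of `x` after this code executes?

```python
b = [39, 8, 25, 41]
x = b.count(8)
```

list.count() returns int

int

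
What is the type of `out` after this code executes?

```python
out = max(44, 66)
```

max() of ints returns int

int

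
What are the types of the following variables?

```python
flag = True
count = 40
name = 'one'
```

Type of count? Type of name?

count is int; name is str

int, str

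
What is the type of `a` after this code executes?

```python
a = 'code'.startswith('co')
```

str.startswith() returns bool

bool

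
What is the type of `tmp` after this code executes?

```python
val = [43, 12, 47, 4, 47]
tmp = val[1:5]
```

Slicing a list always returns a list

list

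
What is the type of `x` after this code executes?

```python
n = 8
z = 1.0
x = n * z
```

int * float returns float (8 * 1.0 = 8.0)

float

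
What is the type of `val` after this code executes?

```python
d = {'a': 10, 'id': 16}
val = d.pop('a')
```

dict.pop() returns the value (int)

int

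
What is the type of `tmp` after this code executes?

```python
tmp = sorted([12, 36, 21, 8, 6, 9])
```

sorted() always returns list

list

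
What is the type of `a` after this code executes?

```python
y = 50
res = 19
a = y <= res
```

Comparison operators return bool

bool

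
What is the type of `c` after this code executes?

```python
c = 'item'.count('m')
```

str.count() returns int

int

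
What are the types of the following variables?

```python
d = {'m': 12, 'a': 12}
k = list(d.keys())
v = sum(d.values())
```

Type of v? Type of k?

sum of int values returns int; list(...) returns list

int, list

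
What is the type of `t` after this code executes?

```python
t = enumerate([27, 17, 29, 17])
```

enumerate() returns an enumerate iterator object

enumerate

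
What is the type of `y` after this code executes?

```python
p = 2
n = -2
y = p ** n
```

int ** negative int returns float

float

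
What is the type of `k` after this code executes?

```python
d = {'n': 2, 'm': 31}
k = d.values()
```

.values() returns a dict_values view object

dict_values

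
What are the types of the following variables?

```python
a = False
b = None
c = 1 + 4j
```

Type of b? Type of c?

b is NoneType; c is complex

NoneType, complex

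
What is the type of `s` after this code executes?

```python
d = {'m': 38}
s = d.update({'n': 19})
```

dict.update() returns None

NoneType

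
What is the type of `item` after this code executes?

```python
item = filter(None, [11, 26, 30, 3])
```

filter() returns a filter iterator object

filter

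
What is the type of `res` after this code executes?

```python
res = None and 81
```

'and' returns first falsy value (None)

NoneType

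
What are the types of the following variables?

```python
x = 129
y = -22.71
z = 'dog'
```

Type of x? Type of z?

x is int; z is str

int, str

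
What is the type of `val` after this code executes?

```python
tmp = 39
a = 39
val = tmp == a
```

Equality comparison returns bool

bool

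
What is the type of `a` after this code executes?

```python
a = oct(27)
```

oct() returns str representation

str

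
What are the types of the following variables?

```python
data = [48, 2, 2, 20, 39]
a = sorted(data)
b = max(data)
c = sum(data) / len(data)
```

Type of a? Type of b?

sorted() returns list; max of ints returns int

list, int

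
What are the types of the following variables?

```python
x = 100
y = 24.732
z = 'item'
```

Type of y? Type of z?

y is float; z is str

float, str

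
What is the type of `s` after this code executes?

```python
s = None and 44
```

'and' returns first falsy value (None)

NoneType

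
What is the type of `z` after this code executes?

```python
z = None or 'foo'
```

'or' with None returns the other value ('foo', str)

str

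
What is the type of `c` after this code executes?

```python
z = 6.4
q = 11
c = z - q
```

float - int returns float (6.4 - 11 = -4.6)

float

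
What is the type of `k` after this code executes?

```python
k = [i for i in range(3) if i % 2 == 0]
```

A list comprehension [...] produces a list

list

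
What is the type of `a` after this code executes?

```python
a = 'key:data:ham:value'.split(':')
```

str.split() returns list

list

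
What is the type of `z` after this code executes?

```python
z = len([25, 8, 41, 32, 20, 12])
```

len() always returns int

int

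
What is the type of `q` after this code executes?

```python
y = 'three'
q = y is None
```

'is' comparison returns bool

bool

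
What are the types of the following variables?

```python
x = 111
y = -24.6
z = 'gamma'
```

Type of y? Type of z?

y is float; z is str

float, str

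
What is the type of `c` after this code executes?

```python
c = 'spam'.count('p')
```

str.count() returns int

int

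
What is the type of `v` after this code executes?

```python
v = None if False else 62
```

Ternary: condition is False, else branch (62) taken → int

int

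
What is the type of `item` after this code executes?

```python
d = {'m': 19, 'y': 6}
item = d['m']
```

Accessing dict[str, int] with key 'm' returns int value 19

int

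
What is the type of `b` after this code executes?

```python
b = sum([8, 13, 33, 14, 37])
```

sum() of ints returns int

int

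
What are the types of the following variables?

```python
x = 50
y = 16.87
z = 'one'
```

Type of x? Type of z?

x is int; z is str

int, str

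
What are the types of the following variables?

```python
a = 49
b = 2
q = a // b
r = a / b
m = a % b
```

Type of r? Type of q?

int / int returns float; int // int returns int

float, int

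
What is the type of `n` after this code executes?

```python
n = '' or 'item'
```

'or' returns first truthy value ('item', which is str)

str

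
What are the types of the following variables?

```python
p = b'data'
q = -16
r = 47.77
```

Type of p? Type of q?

p is bytes; q is int

bytes, int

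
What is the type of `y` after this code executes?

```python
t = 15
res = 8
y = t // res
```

int // int returns int (15 // 8 = 1)

int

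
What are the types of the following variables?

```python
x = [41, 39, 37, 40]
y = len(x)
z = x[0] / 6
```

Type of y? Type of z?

len() returns int; int / int returns float

int, float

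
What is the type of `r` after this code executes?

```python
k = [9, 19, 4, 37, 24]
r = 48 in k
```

'in' operator returns bool

bool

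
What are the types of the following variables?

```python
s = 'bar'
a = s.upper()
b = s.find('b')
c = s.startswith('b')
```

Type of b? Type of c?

str.find() returns int; str.startswith() returns bool

int, bool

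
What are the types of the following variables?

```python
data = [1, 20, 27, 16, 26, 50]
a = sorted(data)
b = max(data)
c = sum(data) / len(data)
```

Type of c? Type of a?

int / int returns float; sorted() returns list

float, list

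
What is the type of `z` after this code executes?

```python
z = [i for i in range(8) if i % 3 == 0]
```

A list comprehension [...] produces a list

list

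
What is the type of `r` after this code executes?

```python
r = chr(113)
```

chr() returns str (single character)

str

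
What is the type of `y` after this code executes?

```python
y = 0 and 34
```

'and' returns the first falsy value (0, which is int)

int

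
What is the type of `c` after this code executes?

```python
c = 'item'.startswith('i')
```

str.startswith() returns bool

bool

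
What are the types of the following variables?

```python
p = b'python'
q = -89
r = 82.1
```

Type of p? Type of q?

p is bytes; q is int

bytes, int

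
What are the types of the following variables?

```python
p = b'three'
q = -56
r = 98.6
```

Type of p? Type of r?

p is bytes; r is float

bytes, float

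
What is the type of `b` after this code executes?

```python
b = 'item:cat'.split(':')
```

str.split() returns list

list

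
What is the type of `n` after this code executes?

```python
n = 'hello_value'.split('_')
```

str.split() returns list

list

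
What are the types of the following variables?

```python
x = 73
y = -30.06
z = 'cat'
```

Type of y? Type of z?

y is float; z is str

float, str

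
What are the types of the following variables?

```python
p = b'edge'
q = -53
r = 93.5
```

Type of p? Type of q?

p is bytes; q is int

bytes, int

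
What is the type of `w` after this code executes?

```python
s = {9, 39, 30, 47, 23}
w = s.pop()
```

Popping from a set of ints returns int

int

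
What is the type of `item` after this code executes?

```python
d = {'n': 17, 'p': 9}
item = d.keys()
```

.keys() returns a dict_keys view object

dict_keys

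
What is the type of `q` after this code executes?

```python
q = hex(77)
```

hex() returns str representation

str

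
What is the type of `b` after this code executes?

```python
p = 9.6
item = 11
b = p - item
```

float - int returns float (9.6 - 11 = -1.4)

float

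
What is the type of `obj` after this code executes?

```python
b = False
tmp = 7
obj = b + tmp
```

bool + int returns int (False is 0, so 0 + 7 = 7)

int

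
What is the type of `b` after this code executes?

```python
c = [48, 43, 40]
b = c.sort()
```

list.sort() returns None (sorts in place)

NoneType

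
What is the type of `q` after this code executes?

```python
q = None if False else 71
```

Ternary: condition is False, else branch (71) taken → int

int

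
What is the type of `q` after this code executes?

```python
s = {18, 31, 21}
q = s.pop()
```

Popping from a set of ints returns int

int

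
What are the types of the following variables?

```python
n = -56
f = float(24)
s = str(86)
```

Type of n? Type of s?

n is int; s is str

int, str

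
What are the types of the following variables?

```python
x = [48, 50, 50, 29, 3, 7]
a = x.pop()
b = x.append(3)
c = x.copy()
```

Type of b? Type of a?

list.append() returns None; list.pop() returns the element (int)

NoneType, int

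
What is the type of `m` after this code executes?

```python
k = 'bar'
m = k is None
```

'is' comparison returns bool

bool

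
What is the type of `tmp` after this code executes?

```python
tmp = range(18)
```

range() returns a range object

range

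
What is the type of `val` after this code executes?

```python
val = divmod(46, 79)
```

divmod() returns a tuple (quotient, remainder)

tuple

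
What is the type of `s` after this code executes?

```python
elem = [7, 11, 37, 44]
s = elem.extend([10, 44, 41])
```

list.extend() returns None

NoneType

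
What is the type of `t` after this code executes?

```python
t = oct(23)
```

oct() returns str representation

str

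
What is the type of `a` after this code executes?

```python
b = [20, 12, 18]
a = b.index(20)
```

list.index() returns int

int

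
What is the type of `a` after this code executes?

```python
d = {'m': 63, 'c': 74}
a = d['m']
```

Accessing dict[str, int] with key 'm' returns int value 63

int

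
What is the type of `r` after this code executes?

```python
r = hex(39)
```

hex() returns str representation

str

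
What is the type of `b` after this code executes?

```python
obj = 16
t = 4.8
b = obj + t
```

int + float returns float (16 + 4.8 = 20.8)

float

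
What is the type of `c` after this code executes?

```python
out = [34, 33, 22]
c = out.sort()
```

list.sort() returns None (sorts in place)

NoneType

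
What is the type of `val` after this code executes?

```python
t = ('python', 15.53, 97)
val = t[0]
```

Index 0 of tuple is 'python' which is str

str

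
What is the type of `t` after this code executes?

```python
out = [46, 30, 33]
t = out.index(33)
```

list.index() returns int

int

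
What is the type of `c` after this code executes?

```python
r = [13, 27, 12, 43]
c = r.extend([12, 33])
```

list.extend() returns None

NoneType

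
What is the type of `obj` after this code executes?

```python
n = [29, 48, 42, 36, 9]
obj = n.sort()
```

list.sort() returns None (sorts in place)

NoneType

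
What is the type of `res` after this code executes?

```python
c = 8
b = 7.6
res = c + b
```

int + float returns float (8 + 7.6 = 15.6)

float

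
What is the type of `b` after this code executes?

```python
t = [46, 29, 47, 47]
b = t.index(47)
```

list.index() returns int

int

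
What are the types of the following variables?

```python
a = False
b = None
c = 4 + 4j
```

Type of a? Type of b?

a is bool; b is NoneType

bool, NoneType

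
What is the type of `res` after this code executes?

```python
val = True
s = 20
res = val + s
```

bool + int returns int (True is 1, so 1 + 20 = 21)

int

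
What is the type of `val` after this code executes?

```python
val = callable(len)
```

callable() returns bool

bool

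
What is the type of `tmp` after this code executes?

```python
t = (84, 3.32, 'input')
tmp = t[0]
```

Index 0 of tuple is 84 which is int

int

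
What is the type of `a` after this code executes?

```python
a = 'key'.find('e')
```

str.find() returns int (index, or -1)

int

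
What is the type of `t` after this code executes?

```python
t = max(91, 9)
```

max() of ints returns int

int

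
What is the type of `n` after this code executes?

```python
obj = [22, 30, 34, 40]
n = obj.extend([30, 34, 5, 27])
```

list.extend() returns None

NoneType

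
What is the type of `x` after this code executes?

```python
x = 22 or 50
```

'or' returns the first truthy value (22, which is int)

int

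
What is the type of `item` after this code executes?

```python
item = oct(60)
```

oct() returns str representation

str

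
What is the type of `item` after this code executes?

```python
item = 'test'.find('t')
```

str.find() returns int (index, or -1)

int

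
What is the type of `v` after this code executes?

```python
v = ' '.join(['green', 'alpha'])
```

str.join() returns str

str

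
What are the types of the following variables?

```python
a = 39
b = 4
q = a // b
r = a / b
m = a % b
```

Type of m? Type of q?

int % int returns int; int // int returns int

int, int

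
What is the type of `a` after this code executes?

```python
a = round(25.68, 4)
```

round() with ndigits arg returns float

float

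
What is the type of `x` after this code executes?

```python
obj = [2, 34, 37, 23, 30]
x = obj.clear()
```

list.clear() returns None

NoneType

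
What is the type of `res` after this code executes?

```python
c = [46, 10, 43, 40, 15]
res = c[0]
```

Indexing a list of ints returns int (c[0] = 46)

int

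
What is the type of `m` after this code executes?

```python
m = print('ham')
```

print() returns None

NoneType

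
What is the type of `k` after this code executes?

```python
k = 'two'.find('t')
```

str.find() returns int (index, or -1)

int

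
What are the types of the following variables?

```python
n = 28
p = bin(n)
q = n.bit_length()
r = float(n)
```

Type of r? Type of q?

float() returns float; int.bit_length() returns int

float, int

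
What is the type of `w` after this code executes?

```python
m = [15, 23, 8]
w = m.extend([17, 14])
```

list.extend() returns None

NoneType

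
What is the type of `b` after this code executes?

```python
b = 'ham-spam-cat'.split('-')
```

str.split() returns list

list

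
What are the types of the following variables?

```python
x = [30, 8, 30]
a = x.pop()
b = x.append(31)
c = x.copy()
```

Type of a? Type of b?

list.pop() returns the element (int); list.append() returns None

int, NoneType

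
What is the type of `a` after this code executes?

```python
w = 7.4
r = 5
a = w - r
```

float - int returns float (7.4 - 5 = 2.4)

float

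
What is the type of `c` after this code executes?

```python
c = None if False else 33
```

Ternary: condition is False, else branch (33) taken → int

int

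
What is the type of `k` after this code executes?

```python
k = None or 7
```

'or' with None returns the other value (7, int)

int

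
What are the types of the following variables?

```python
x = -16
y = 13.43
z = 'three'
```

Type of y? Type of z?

y is float; z is str

float, str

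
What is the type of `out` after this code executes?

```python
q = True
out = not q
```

'not' always returns bool

bool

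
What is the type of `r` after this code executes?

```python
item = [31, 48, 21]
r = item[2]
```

Indexing a list of ints returns int (item[2] = 21)

int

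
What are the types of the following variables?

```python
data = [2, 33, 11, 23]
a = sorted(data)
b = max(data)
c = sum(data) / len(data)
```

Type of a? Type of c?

sorted() returns list; int / int returns float

list, float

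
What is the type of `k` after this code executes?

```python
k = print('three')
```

print() returns None

NoneType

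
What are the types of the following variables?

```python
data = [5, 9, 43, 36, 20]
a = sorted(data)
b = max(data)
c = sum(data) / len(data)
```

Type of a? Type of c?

sorted() returns list; int / int returns float

list, float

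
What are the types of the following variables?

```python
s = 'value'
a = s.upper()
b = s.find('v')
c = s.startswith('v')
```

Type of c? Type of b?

str.startswith() returns bool; str.find() returns int

bool, int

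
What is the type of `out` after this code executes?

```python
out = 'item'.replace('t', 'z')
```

str.replace() returns str

str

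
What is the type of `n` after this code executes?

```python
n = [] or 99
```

'or' returns first truthy value (99, which is int)

int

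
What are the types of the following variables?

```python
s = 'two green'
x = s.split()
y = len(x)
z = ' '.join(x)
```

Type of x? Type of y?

str.split() returns list; len() returns int

list, int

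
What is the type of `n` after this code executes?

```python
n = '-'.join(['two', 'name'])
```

str.join() returns str

str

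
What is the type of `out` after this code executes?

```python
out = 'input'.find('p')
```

str.find() returns int (index, or -1)

int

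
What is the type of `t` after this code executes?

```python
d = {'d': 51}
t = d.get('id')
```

dict.get() returns None when key 'id' is not found and no default given

NoneType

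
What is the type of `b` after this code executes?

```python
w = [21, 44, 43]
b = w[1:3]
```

Slicing a list always returns a list

list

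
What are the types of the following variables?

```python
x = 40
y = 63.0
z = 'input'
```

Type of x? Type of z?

x is int; z is str

int, str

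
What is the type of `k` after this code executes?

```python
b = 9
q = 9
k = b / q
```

int / int always returns float in Python 3 (9 / 9 = 1)

float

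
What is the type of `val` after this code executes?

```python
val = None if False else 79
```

Ternary: condition is False, else branch (79) taken → int

int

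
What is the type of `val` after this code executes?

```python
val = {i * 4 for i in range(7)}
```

A set comprehension {expr for x in iterable} produces a set

set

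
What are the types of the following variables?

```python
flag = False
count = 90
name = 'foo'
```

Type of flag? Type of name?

flag is bool; name is str

bool, str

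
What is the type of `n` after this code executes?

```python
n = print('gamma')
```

print() returns None

NoneType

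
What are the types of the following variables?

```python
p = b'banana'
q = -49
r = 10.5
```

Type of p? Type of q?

p is bytes; q is int

bytes, int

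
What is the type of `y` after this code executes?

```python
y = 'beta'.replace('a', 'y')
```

str.replace() returns str

str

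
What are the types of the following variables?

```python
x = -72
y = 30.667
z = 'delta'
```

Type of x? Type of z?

x is int; z is str

int, str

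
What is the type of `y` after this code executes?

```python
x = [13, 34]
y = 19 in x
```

'in' operator returns bool

bool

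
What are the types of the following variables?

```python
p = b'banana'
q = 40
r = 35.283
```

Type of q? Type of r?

q is int; r is float

int, float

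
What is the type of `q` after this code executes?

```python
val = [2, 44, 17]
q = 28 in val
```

'in' operator returns bool

bool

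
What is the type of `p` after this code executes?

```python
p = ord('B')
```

ord() returns int (Unicode code point)

int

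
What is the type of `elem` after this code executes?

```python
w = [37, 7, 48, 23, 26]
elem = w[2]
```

Indexing a list of ints returns int (w[2] = 48)

int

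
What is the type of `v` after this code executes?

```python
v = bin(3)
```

bin() returns str representation

str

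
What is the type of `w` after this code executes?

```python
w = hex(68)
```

hex() returns str representation

str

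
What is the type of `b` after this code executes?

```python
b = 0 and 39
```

'and' returns the first falsy value (0, which is int)

int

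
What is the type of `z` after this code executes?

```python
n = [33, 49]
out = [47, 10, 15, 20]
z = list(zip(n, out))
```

list(zip(...)) returns a list of tuples

list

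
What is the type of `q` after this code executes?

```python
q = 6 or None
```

'or' returns first truthy value (6, int)

int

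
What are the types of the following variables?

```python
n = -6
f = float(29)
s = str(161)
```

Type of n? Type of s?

n is int; s is str

int, str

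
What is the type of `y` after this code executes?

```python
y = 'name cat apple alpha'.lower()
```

str.lower() returns str

str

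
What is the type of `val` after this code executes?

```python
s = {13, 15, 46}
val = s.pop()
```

Popping from a set of ints returns int

int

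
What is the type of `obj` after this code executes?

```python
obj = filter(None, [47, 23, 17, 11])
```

filter() returns a filter iterator object

filter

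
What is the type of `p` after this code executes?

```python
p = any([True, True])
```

any() returns bool

bool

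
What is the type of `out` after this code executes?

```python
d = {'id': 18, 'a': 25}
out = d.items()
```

dict.items() returns a dict_items view

dict_items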